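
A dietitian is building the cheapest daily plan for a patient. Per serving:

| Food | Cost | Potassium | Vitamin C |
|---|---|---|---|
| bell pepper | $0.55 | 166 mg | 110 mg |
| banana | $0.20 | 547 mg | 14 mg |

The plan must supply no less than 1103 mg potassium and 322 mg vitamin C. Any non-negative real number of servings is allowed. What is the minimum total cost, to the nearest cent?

A basic optimal solution has at most two foods positive. Try each food alone and each pair with both targets met exactly.
bell pepper only: max(1103/166, 322/110) = 6.645 servings → $3.65.
banana only: max(1103/547, 322/14) = 23 servings → $4.60.
bell pepper + banana with both tight: 2.778 servings and 1.173 servings → $1.76.
Cheapest feasible corner: $1.76.

$1.76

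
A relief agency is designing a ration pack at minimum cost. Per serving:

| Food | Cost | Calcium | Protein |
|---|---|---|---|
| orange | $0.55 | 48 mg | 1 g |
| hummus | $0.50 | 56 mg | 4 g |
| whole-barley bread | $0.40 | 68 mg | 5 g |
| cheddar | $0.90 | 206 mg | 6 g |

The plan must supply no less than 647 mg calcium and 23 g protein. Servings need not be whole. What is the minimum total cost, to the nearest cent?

$2.97

Check every corner: each single food scaled to meet both minima, and each pair solved so both constraints bind.
orange only: max(647/48, 23/1) = 23 servings → $12.65.
hummus only: max(647/56, 23/4) = 11.55 servings → $5.78.
whole-barley bread only: max(647/68, 23/5) = 9.515 servings → $3.81.
cheddar only: max(647/206, 23/6) = 3.833 servings → $3.45.
orange + hummus with both tight: 9.559 servings and 3.36 servings → $6.94.
orange + whole-barley bread with both tight: 9.715 servings and 2.657 servings → $6.41.
orange + cheddar: the both-tight solution has a negative serving — not a feasible corner.
hummus + whole-barley bread: the both-tight solution has a negative serving — not a feasible corner.
hummus + cheddar with both tight: 1.754 servings and 2.664 servings → $3.27.
whole-barley bread + cheddar with both tight: 1.376 servings and 2.686 servings → $2.97.
Cheapest feasible corner: $2.97.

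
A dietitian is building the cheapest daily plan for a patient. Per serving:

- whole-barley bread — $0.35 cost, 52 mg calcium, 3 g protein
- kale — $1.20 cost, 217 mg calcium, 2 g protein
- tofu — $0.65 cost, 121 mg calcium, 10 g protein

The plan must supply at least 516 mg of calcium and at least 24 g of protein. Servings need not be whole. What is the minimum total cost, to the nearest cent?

$2.77

Compare the cost at each extreme point of the feasible region.
whole-barley bread only: max(516/52, 24/3) = 9.923 servings → $3.47.
kale only: max(516/217, 24/2) = 12 servings → $14.40.
tofu only: max(516/121, 24/10) = 4.264 servings → $2.77.
whole-barley bread + kale with both tight: 7.634 servings and 0.5484 servings → $3.33.
whole-barley bread + tofu with both targets exact would need a negative amount; discard.
kale + tofu with both tight: 1.17 servings and 2.166 servings → $2.81.
The minimum over all feasible corners is $2.77.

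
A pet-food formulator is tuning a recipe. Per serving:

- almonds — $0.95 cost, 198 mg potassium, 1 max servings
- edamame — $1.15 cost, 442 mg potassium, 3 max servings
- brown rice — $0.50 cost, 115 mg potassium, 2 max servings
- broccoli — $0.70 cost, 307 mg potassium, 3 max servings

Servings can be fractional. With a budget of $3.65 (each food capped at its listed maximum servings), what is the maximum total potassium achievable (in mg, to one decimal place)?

1516.7 mg

Potassium per dollar: broccoli 438.6, edamame 384.3, brown rice 230, almonds 208.4.
Take 3 servings of broccoli: spends $2.10, +921.0 mg potassium (running total 921.0 mg).
Take 1.348 servings of edamame: spends $1.55, +595.7 mg potassium (running total 1516.7 mg).
Greedy by best ratio exhausts the cost allowance optimally: 1516.7 mg.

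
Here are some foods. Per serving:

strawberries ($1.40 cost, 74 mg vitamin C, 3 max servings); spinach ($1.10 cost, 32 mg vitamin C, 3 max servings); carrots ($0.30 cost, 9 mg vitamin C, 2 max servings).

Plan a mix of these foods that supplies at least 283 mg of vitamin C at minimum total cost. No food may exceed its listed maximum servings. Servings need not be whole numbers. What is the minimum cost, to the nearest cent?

$6.28

Cost per mg of vitamin C: strawberries $0.0189, carrots $0.0333, spinach $0.0344.
Take 3 servings of strawberries: +222.0 mg vitamin C for $4.20 (total $4.20, still need 61.0 mg).
Take 2 servings of carrots: +18.0 mg vitamin C for $0.60 (total $4.80, still need 43.0 mg).
Take 1.344 servings of spinach: +43.0 mg vitamin C for $1.48 (total $6.28, still need 0.0 mg).
Filling from the cheapest source first is optimal under one linear minimum: $6.28.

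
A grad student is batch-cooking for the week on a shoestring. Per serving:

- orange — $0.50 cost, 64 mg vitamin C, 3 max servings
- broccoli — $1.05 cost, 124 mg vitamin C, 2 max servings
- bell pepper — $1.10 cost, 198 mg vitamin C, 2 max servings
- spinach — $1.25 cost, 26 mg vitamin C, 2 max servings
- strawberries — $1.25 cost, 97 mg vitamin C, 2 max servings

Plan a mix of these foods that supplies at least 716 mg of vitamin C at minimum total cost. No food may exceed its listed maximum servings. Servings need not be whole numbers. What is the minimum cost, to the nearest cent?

$4.78

Cost per mg of vitamin C: bell pepper $0.0056, orange $0.0078, broccoli $0.0085, strawberries $0.0129, spinach $0.0481.
Take 2 servings of bell pepper: +396.0 mg vitamin C for $2.20 (total $2.20, still need 320.0 mg).
Take 3 servings of orange: +192.0 mg vitamin C for $1.50 (total $3.70, still need 128.0 mg).
Take 1.032 servings of broccoli: +128.0 mg vitamin C for $1.08 (total $4.78, still need 0.0 mg).
Filling from the cheapest source first is optimal under one linear minimum: $4.78.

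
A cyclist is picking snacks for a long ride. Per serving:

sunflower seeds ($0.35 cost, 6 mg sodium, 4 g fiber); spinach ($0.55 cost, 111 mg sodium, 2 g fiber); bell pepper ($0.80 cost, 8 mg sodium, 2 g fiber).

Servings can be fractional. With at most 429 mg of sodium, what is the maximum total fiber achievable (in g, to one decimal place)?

286.0 g

Fiber per mg sodium: sunflower seeds 0.6667, bell pepper 0.25, spinach 0.01802.
With no serving limits, spend the whole sodium allowance on sunflower seeds: 429 mg / 6 mg × 4 g = 286.0 g.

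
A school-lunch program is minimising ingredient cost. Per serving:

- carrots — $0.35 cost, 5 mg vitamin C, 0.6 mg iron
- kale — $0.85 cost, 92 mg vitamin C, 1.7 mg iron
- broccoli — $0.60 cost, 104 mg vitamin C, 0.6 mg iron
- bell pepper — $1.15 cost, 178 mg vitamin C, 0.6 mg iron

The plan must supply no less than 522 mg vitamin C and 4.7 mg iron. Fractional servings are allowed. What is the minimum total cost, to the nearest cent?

$3.47

This is a tiny linear program; its minimum lies at a vertex of the feasible set. List the vertices and price them.
carrots only: max(522/5, 4.7/0.6) = 104.4 servings → $36.54.
kale only: max(522/92, 4.7/1.7) = 5.674 servings → $4.82.
broccoli only: max(522/104, 4.7/0.6) = 7.833 servings → $4.70.
bell pepper only: max(522/178, 4.7/0.6) = 7.833 servings → $9.01.
carrots + kale: intersection lies outside the first quadrant.
carrots + broccoli with both tight: 2.956 servings and 4.877 servings → $3.96.
carrots + bell pepper with both tight: 5.042 servings and 2.791 servings → $4.97.
kale + broccoli with both tight: 1.444 servings and 3.742 servings → $3.47.
kale + bell pepper with both tight: 2.116 servings and 1.839 servings → $3.91.
broccoli + bell pepper: the both-tight solution has a negative serving — not a feasible corner.
The minimum over all feasible corners is $3.47.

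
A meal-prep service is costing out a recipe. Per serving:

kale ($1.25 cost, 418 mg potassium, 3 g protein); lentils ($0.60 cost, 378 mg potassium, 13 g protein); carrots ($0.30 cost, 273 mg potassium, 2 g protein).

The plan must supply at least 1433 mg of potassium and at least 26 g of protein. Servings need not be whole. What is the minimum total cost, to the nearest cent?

$1.85

An LP optimum is at a vertex; with two nutrient constraints at most two foods are used. Check each candidate.
kale only: max(1433/418, 26/3) = 8.667 servings → $10.83.
lentils only: max(1433/378, 26/13) = 3.791 servings → $2.27.
carrots only: max(1433/273, 26/2) = 13 servings → $3.90.
kale + lentils with both tight: 2.047 servings and 1.528 servings → $3.48.
kale + carrots: intersection lies outside the first quadrant.
lentils + carrots with both tight: 1.515 servings and 3.151 servings → $1.85.
The minimum over all feasible corners is $1.85.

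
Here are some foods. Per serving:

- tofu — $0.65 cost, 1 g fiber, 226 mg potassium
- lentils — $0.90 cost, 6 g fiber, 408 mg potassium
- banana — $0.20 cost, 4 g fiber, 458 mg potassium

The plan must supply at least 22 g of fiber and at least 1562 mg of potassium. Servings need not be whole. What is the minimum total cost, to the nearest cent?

An LP optimum is at a vertex; with two nutrient constraints at most two foods are used. Check each candidate.
tofu only: max(22/1, 1562/226) = 22 servings → $14.30.
lentils only: max(22/6, 1562/408) = 3.828 servings → $3.45.
banana only: max(22/4, 1562/458) = 5.5 servings → $1.10.
tofu + lentils with both tight: 0.4177 servings and 3.597 servings → $3.51.
tofu + banana: intersection lies outside the first quadrant.
lentils + banana with both tight: 3.43 servings and 0.3548 servings → $3.16.
So the least-cost plan costs $1.10.

$1.10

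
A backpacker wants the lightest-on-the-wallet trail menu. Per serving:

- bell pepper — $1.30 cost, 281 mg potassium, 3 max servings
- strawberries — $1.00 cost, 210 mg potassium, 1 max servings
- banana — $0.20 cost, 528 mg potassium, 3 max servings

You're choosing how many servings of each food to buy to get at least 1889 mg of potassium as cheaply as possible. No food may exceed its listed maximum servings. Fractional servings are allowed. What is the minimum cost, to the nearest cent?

Cost per mg of potassium: banana $0.0004, bell pepper $0.0046, strawberries $0.0048.
Take 3 servings of banana: +1584.0 mg potassium for $0.60 (total $0.60, still need 305.0 mg).
Take 1.085 servings of bell pepper: +305.0 mg potassium for $1.41 (total $2.01, still need 0.0 mg).
Greedy by cheapest-per-mg is optimal for a single linear constraint, so the minimum cost is $2.01.

$2.01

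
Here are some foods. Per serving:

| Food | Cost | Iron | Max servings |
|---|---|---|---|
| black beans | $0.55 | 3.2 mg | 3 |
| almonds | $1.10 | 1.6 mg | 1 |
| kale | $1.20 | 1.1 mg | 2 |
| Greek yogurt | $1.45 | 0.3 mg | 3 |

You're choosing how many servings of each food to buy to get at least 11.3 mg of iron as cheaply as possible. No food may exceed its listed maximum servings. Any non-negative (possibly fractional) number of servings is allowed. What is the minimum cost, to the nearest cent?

$2.86

Cost per mg of iron: black beans $0.1719, almonds $0.6875, kale $1.0909, Greek yogurt $4.8333.
Take 3 servings of black beans: +9.6 mg iron for $1.65 (total $1.65, still need 1.7 mg).
Take 1 serving of almonds: +1.6 mg iron for $1.10 (total $2.75, still need 0.1 mg).
Take 0.09091 servings of kale: +0.1 mg iron for $0.11 (total $2.86, still need 0.0 mg).
Greedy by cheapest-per-mg is optimal for a single linear constraint, so the minimum cost is $2.86.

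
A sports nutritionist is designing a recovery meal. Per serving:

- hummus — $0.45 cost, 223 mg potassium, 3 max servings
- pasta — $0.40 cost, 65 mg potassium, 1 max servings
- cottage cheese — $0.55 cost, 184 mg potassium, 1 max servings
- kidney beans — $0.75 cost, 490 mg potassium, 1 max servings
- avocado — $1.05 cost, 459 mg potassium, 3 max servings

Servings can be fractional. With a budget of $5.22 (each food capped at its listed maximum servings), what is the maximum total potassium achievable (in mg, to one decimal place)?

2522.9 mg

Potassium per dollar: kidney beans 653.3, hummus 495.6, avocado 437.1, cottage cheese 334.5, pasta 162.5.
Take 1 serving of kidney beans: spends $0.75, +490.0 mg potassium (running total 490.0 mg).
Take 3 servings of hummus: spends $1.35, +669.0 mg potassium (running total 1159.0 mg).
Take 2.971 servings of avocado: spends $3.12, +1363.9 mg potassium (running total 2522.9 mg).
Filling greedily by potassium-per-dollar is optimal for one linear limit, giving 2522.9 mg.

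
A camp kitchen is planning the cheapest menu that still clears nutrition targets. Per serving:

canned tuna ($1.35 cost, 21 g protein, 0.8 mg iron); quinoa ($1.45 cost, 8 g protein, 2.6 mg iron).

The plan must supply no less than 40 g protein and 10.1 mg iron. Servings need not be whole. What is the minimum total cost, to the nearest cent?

$6.07

For a min-cost LP with two ≥-constraints, a basic feasible solution has at most two positive variables.
canned tuna only: max(40/21, 10.1/0.8) = 12.62 servings → $17.04.
quinoa only: max(40/8, 10.1/2.6) = 5 servings → $7.25.
canned tuna + quinoa with both tight: 0.4813 servings and 3.737 servings → $6.07.
Cheapest feasible corner: $6.07.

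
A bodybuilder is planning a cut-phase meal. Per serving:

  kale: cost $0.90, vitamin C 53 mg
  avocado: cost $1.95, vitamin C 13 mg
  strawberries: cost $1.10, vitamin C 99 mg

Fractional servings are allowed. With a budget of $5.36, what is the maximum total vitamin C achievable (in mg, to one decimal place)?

Vitamin C per dollar: strawberries 90, kale 58.89, avocado 6.667.
With no serving limits, spend the whole cost allowance on strawberries: $5.36 / $1.10 × 99 mg = 482.4 mg.

482.4 mg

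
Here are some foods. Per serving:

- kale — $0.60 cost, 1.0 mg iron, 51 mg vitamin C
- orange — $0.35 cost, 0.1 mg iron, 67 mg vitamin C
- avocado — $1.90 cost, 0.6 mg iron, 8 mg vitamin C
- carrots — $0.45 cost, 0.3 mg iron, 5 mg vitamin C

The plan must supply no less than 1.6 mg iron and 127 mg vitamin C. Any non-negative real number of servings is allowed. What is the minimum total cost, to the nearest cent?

$1.17

A basic optimal solution has at most two foods positive. Try each food alone and each pair with both targets met exactly.
kale only: max(1.6/1.0, 127/51) = 2.49 servings → $1.49.
orange only: max(1.6/0.1, 127/67) = 16 servings → $5.60.
avocado only: max(1.6/0.6, 127/8) = 15.88 servings → $30.16.
carrots only: max(1.6/0.3, 127/5) = 25.4 servings → $11.43.
kale + orange with both tight: 1.527 servings and 0.7334 servings → $1.17.
kale + avocado: intersection lies outside the first quadrant.
kale + carrots: intersection lies outside the first quadrant.
orange + avocado with both tight: 1.609 servings and 2.398 servings → $5.12.
orange + carrots with both tight: 1.536 servings and 4.821 servings → $2.71.
avocado + carrots with both targets exact would need a negative amount; discard.
Cheapest feasible corner: $1.17.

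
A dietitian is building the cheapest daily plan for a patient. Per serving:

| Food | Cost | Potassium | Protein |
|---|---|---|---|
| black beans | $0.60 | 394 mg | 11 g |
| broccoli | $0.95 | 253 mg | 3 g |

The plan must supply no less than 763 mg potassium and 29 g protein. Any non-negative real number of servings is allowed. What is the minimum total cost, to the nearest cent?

black beans only: max(763/394, 29/11) = 2.636 servings → $1.58.
broccoli only: max(763/253, 29/3) = 9.667 servings → $9.18.
black beans + broccoli: intersection lies outside the first quadrant.
So the least-cost plan costs $1.58.

$1.58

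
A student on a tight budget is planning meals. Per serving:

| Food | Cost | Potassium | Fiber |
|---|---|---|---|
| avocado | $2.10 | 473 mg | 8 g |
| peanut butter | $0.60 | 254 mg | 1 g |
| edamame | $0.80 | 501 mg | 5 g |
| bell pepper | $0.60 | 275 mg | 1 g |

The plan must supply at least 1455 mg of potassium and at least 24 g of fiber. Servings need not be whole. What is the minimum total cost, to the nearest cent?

$3.84

For a min-cost LP with two ≥-constraints, a basic feasible solution has at most two positive variables.
avocado only: max(1455/473, 24/8) = 3.076 servings → $6.46.
peanut butter only: max(1455/254, 24/1) = 24 servings → $14.40.
edamame only: max(1455/501, 24/5) = 4.8 servings → $3.84.
bell pepper only: max(1455/275, 24/1) = 24 servings → $14.40.
avocado + peanut butter with both tight: 2.977 servings and 0.1847 servings → $6.36.
avocado + edamame with both tight: 2.89 servings and 0.1753 servings → $6.21.
avocado + bell pepper with both tight: 2.979 servings and 0.1668 servings → $6.36.
peanut butter + edamame: the both-tight solution has a negative serving — not a feasible corner.
peanut butter + bell pepper: intersection lies outside the first quadrant.
edamame + bell pepper with both targets exact would need a negative amount; discard.
So the least-cost plan costs $3.84.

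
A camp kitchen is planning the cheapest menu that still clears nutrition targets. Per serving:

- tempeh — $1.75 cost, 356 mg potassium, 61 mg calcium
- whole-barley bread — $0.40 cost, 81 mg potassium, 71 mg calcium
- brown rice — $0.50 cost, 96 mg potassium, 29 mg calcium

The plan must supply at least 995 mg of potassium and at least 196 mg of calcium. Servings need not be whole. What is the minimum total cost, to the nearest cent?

$4.89

At the optimum either one food covers both requirements or two foods hit both targets exactly; no other combination can be cheaper.
tempeh only: max(995/356, 196/61) = 3.213 servings → $5.62.
whole-barley bread only: max(995/81, 196/71) = 12.28 servings → $4.91.
brown rice only: max(995/96, 196/29) = 10.36 servings → $5.18.
tempeh + whole-barley bread with both tight: 2.693 servings and 0.4466 servings → $4.89.
tempeh + brown rice with both tight: 2.247 servings and 2.032 servings → $4.95.
whole-barley bread + brown rice: the both-tight solution has a negative serving — not a feasible corner.
Cheapest feasible corner: $4.89.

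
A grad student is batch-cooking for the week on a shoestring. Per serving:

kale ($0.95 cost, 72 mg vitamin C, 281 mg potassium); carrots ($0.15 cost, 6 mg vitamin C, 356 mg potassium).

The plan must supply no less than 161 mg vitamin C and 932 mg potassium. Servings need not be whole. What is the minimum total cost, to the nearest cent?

$2.19

An LP optimum is at a vertex; with two nutrient constraints at most two foods are used. Check each candidate.
kale only: max(161/72, 932/281) = 3.317 servings → $3.15.
carrots only: max(161/6, 932/356) = 26.83 servings → $4.03.
kale + carrots with both tight: 2.16 servings and 0.913 servings → $2.19.
Cheapest feasible corner: $2.19.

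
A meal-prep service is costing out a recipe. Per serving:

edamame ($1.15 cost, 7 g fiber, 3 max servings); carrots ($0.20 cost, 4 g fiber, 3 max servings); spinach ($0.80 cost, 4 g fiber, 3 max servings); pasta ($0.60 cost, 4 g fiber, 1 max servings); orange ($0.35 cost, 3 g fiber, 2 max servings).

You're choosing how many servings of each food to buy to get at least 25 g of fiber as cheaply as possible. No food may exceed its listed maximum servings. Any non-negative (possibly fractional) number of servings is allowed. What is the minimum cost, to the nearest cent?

$2.39

Cost per g of fiber: carrots $0.0500, orange $0.1167, pasta $0.1500, edamame $0.1643, spinach $0.2000.
Take 3 servings of carrots: +12.0 g fiber for $0.60 (total $0.60, still need 13.0 g).
Take 2 servings of orange: +6.0 g fiber for $0.70 (total $1.30, still need 7.0 g).
Take 1 serving of pasta: +4.0 g fiber for $0.60 (total $1.90, still need 3.0 g).
Take 0.4286 servings of edamame: +3.0 g fiber for $0.49 (total $2.39, still need 0.0 g).
Greedy by cheapest-per-g is optimal for a single linear constraint, so the minimum cost is $2.39.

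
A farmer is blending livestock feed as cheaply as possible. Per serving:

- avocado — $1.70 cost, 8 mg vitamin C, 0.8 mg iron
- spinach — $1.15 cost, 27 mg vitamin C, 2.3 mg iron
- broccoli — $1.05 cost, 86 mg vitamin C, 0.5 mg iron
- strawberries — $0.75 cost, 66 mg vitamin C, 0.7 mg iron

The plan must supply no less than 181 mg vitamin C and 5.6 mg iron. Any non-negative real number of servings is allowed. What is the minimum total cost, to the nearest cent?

An LP optimum is at a vertex; with two nutrient constraints at most two foods are used. Check each candidate.
avocado only: max(181/8, 5.6/0.8) = 22.62 servings → $38.46.
spinach only: max(181/27, 5.6/2.3) = 6.704 servings → $7.71.
broccoli only: max(181/86, 5.6/0.5) = 11.2 servings → $11.76.
strawberries only: max(181/66, 5.6/0.7) = 8 servings → $6.00.
avocado + spinach with both targets exact would need a negative amount; discard.
avocado + broccoli with both tight: 6.035 servings and 1.543 servings → $11.88.
avocado + strawberries with both tight: 5.146 servings and 2.119 servings → $10.34.
spinach + broccoli with both tight: 2.122 servings and 1.438 servings → $3.95.
spinach + strawberries with both tight: 1.828 servings and 1.995 servings → $3.60.
broccoli + strawberries: intersection lies outside the first quadrant.
Cheapest feasible corner: $3.60.

$3.60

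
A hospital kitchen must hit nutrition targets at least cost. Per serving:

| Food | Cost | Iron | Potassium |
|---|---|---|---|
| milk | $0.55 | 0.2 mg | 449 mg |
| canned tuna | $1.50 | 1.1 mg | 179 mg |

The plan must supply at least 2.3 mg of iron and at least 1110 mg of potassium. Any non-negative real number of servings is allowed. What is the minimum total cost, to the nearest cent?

$3.63

The cheapest plan sits at a corner of the feasible region — with two constraints it uses at most two foods.
milk only: max(2.3/0.2, 1110/449) = 11.5 servings → $6.33.
canned tuna only: max(2.3/1.1, 1110/179) = 6.201 servings → $9.30.
milk + canned tuna with both tight: 1.767 servings and 1.77 servings → $3.63.
So the least-cost plan costs $3.63.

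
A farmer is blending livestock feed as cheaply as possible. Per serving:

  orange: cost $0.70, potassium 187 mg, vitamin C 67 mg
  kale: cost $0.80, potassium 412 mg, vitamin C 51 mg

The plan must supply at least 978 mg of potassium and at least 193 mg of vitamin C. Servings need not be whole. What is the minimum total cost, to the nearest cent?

$2.45

The cheapest plan sits at a corner of the feasible region — with two constraints it uses at most two foods.
orange only: max(978/187, 193/67) = 5.23 servings → $3.66.
kale only: max(978/412, 193/51) = 3.784 servings → $3.03.
orange + kale with both tight: 1.64 servings and 1.629 servings → $2.45.
So the least-cost plan costs $2.45.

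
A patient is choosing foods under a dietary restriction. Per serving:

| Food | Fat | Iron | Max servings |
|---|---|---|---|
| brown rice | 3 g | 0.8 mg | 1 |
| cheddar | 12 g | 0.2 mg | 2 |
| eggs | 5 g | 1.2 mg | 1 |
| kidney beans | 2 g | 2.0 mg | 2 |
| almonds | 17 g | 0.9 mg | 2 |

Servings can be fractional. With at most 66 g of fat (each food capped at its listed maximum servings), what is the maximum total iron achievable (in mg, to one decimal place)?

8.1 mg

Iron per g fat: kidney beans 1, brown rice 0.2667, eggs 0.24, almonds 0.05294, cheddar 0.01667.
Take 2 servings of kidney beans: uses 4 g fat, +4.0 mg iron (running total 4.0 mg).
Take 1 serving of brown rice: uses 3 g fat, +0.8 mg iron (running total 4.8 mg).
Take 1 serving of eggs: uses 5 g fat, +1.2 mg iron (running total 6.0 mg).
Take 2 servings of almonds: uses 34 g fat, +1.8 mg iron (running total 7.8 mg).
Take 1.667 servings of cheddar: uses 20 g fat, +0.3 mg iron (running total 8.1 mg).
Greedy by best ratio exhausts the fat allowance optimally: 8.1 mg.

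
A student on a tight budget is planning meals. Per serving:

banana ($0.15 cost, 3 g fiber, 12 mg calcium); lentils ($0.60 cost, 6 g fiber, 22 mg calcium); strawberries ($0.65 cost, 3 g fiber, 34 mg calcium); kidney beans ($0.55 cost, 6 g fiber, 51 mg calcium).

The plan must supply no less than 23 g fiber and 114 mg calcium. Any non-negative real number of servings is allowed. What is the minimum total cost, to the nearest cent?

This is a tiny linear program; its minimum lies at a vertex of the feasible set. List the vertices and price them.
banana only: max(23/3, 114/12) = 9.5 servings → $1.43.
lentils only: max(23/6, 114/22) = 5.182 servings → $3.11.
strawberries only: max(23/3, 114/34) = 7.667 servings → $4.98.
kidney beans only: max(23/6, 114/51) = 3.833 servings → $2.11.
banana + lentils with both targets exact would need a negative amount; discard.
banana + strawberries with both tight: 6.667 servings and 1 serving → $1.65.
banana + kidney beans with both tight: 6.037 servings and 0.8148 servings → $1.35.
lentils + strawberries with both tight: 3.188 servings and 1.29 servings → $2.75.
lentils + kidney beans with both tight: 2.81 servings and 1.023 servings → $2.25.
strawberries + kidney beans with both targets exact would need a negative amount; discard.
So the least-cost plan costs $1.35.

$1.35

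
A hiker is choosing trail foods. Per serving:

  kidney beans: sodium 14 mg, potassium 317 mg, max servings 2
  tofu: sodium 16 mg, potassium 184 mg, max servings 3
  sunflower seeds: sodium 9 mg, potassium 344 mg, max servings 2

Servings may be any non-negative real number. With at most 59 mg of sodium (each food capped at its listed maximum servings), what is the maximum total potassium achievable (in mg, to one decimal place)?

Potassium per mg sodium: sunflower seeds 38.22, kidney beans 22.64, tofu 11.5.
Take 2 servings of sunflower seeds: uses 18 mg sodium, +688.0 mg potassium (running total 688.0 mg).
Take 2 servings of kidney beans: uses 28 mg sodium, +634.0 mg potassium (running total 1322.0 mg).
Take 0.8125 servings of tofu: uses 13 mg sodium, +149.5 mg potassium (running total 1471.5 mg).
Greedy by best ratio exhausts the sodium allowance optimally: 1471.5 mg.

1471.5 mg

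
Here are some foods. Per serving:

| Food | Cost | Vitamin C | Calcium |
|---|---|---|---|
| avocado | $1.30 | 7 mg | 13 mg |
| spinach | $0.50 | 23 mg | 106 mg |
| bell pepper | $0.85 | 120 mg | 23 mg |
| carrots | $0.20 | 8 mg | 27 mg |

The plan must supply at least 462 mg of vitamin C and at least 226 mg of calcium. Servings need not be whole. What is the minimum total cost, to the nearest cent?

A basic optimal solution has at most two foods positive. Try each food alone and each pair with both targets met exactly.
avocado only: max(462/7, 226/13) = 66 servings → $85.80.
spinach only: max(462/23, 226/106) = 20.09 servings → $10.04.
bell pepper only: max(462/120, 226/23) = 9.826 servings → $8.35.
carrots only: max(462/8, 226/27) = 57.75 servings → $11.55.
avocado + spinach: the both-tight solution has a negative serving — not a feasible corner.
avocado + bell pepper with both tight: 11.79 servings and 3.162 servings → $18.01.
avocado + carrots with both targets exact would need a negative amount; discard.
spinach + bell pepper with both tight: 1.353 servings and 3.591 servings → $3.73.
spinach + carrots: the both-tight solution has a negative serving — not a feasible corner.
bell pepper + carrots with both tight: 3.49 servings and 5.397 servings → $4.05.
The minimum over all feasible corners is $3.73.

$3.73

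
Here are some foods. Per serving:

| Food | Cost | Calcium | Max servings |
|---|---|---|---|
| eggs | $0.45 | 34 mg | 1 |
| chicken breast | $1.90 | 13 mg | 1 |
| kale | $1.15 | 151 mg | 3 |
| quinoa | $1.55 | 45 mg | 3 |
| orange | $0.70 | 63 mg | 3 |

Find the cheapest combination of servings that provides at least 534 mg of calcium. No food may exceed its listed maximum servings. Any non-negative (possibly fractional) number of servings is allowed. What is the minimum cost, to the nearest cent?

$4.35

Cost per mg of calcium: kale $0.0076, orange $0.0111, eggs $0.0132, quinoa $0.0344, chicken breast $0.1462.
Take 3 servings of kale: +453.0 mg calcium for $3.45 (total $3.45, still need 81.0 mg).
Take 1.286 servings of orange: +81.0 mg calcium for $0.90 (total $4.35, still need 0.0 mg).
Greedy by cheapest-per-mg is optimal for a single linear constraint, so the minimum cost is $4.35.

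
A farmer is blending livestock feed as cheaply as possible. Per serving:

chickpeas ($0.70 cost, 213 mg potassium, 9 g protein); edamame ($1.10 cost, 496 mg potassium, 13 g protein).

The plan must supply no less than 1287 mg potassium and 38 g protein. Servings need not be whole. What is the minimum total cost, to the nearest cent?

$3.14

This is a tiny linear program; its minimum lies at a vertex of the feasible set. List the vertices and price them.
chickpeas only: max(1287/213, 38/9) = 6.042 servings → $4.23.
edamame only: max(1287/496, 38/13) = 2.923 servings → $3.22.
chickpeas + edamame with both tight: 1.249 servings and 2.058 servings → $3.14.
Cheapest feasible corner: $3.14.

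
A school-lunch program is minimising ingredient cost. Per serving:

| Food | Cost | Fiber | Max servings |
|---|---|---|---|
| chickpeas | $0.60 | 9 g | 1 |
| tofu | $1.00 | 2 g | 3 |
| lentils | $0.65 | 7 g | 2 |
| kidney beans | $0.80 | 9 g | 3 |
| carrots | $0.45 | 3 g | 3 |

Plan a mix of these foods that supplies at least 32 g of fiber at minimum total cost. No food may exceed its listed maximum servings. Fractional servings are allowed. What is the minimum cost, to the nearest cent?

$2.64

Cost per g of fiber: chickpeas $0.0667, kidney beans $0.0889, lentils $0.0929, carrots $0.1500, tofu $0.5000.
Take 1 serving of chickpeas: +9.0 g fiber for $0.60 (total $0.60, still need 23.0 g).
Take 2.556 servings of kidney beans: +23.0 g fiber for $2.04 (total $2.64, still need 0.0 g).
Greedy by cheapest-per-g is optimal for a single linear constraint, so the minimum cost is $2.64.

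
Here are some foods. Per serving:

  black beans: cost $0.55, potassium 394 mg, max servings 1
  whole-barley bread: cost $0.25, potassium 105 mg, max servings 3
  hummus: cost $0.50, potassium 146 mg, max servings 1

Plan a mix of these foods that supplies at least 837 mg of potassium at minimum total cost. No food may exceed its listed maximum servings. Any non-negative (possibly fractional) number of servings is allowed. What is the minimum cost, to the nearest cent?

Cost per mg of potassium: black beans $0.0014, whole-barley bread $0.0024, hummus $0.0034.
Take 1 serving of black beans: +394.0 mg potassium for $0.55 (total $0.55, still need 443.0 mg).
Take 3 servings of whole-barley bread: +315.0 mg potassium for $0.75 (total $1.30, still need 128.0 mg).
Take 0.8767 servings of hummus: +128.0 mg potassium for $0.44 (total $1.74, still need 0.0 mg).
Greedy by cheapest-per-mg is optimal for a single linear constraint, so the minimum cost is $1.74.

$1.74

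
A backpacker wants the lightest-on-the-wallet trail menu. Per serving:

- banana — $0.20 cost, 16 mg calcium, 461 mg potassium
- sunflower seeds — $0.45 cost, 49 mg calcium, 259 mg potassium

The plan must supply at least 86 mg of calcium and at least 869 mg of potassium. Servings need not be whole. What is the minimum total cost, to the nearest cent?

Check every corner: each single food scaled to meet both minima, and each pair solved so both constraints bind.
banana only: max(86/16, 869/461) = 5.375 servings → $1.07.
sunflower seeds only: max(86/49, 869/259) = 3.355 servings → $1.51.
banana + sunflower seeds with both tight: 1.101 servings and 1.396 servings → $0.85.
So the least-cost plan costs $0.85.

$0.85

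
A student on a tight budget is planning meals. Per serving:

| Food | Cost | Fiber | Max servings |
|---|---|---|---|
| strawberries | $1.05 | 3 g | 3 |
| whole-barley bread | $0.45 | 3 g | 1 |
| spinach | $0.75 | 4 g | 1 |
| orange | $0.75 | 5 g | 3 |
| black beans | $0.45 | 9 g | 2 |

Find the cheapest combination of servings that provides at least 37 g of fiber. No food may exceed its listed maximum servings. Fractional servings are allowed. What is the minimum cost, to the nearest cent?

Cost per g of fiber: black beans $0.0500, whole-barley bread $0.1500, orange $0.1500, spinach $0.1875, strawberries $0.3500.
Take 2 servings of black beans: +18.0 g fiber for $0.90 (total $0.90, still need 19.0 g).
Take 1 serving of whole-barley bread: +3.0 g fiber for $0.45 (total $1.35, still need 16.0 g).
Take 3 servings of orange: +15.0 g fiber for $2.25 (total $3.60, still need 1.0 g).
Take 0.25 servings of spinach: +1.0 g fiber for $0.19 (total $3.79, still need 0.0 g).
Greedy by cheapest-per-g is optimal for a single linear constraint, so the minimum cost is $3.79.

$3.79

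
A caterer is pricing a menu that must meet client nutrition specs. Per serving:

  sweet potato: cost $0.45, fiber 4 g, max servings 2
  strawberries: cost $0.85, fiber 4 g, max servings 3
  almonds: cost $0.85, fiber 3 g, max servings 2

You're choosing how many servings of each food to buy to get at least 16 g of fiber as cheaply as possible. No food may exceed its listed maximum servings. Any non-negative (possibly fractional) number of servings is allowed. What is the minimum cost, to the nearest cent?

Cost per g of fiber: sweet potato $0.1125, strawberries $0.2125, almonds $0.2833.
Take 2 servings of sweet potato: +8.0 g fiber for $0.90 (total $0.90, still need 8.0 g).
Take 2 servings of strawberries: +8.0 g fiber for $1.70 (total $2.60, still need 0.0 g).
Greedy by cheapest-per-g is optimal for a single linear constraint, so the minimum cost is $2.60.

$2.60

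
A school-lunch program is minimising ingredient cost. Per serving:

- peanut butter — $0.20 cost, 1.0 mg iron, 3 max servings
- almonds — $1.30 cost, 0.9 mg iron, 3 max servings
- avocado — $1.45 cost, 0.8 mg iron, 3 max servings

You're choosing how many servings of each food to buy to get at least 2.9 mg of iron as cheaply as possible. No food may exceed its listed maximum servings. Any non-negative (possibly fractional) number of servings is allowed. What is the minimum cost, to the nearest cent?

$0.58

Cost per mg of iron: peanut butter $0.2000, almonds $1.4444, avocado $1.8125.
Take 2.9 servings of peanut butter: +2.9 mg iron for $0.58 (total $0.58, still need 0.0 mg).
Filling from the cheapest source first is optimal under one linear minimum: $0.58.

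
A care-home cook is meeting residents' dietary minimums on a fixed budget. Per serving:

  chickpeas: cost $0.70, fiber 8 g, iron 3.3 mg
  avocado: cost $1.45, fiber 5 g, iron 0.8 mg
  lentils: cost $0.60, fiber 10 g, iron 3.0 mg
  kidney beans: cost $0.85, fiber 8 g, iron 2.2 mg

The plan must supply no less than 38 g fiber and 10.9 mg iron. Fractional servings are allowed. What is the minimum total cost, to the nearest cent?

An LP optimum is at a vertex; with two nutrient constraints at most two foods are used. Check each candidate.
chickpeas only: max(38/8, 10.9/3.3) = 4.75 servings → $3.33.
avocado only: max(38/5, 10.9/0.8) = 13.62 servings → $19.76.
lentils only: max(38/10, 10.9/3.0) = 3.8 servings → $2.28.
kidney beans only: max(38/8, 10.9/2.2) = 4.955 servings → $4.21.
chickpeas + avocado with both tight: 2.386 servings and 3.782 servings → $7.15.
chickpeas + lentils: intersection lies outside the first quadrant.
chickpeas + kidney beans with both tight: 0.4091 servings and 4.341 servings → $3.98.
avocado + lentils with both tight: 0.7143 servings and 3.443 servings → $3.10.
avocado + kidney beans: the both-tight solution has a negative serving — not a feasible corner.
lentils + kidney beans with both tight: 1.8 servings and 2.5 servings → $3.21.
So the least-cost plan costs $2.28.

$2.28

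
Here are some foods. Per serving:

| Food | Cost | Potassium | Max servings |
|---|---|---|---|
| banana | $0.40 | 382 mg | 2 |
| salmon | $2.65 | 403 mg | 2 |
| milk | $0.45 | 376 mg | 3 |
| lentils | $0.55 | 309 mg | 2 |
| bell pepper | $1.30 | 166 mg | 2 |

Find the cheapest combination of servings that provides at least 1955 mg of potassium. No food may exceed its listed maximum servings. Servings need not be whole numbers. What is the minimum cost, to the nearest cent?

$2.26

Cost per mg of potassium: banana $0.0010, milk $0.0012, lentils $0.0018, salmon $0.0066, bell pepper $0.0078.
Take 2 servings of banana: +764.0 mg potassium for $0.80 (total $0.80, still need 1191.0 mg).
Take 3 servings of milk: +1128.0 mg potassium for $1.35 (total $2.15, still need 63.0 mg).
Take 0.2039 servings of lentils: +63.0 mg potassium for $0.11 (total $2.26, still need 0.0 mg).
Greedy by cheapest-per-mg is optimal for a single linear constraint, so the minimum cost is $2.26.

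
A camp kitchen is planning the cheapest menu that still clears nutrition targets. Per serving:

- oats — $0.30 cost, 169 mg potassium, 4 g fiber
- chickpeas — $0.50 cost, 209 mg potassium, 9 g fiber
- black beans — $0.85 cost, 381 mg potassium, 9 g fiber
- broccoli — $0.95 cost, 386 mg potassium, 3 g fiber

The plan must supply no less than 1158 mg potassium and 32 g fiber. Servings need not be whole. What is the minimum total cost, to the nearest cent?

$2.20

oats only: max(1158/169, 32/4) = 8 servings → $2.40.
chickpeas only: max(1158/209, 32/9) = 5.541 servings → $2.77.
black beans only: max(1158/381, 32/9) = 3.556 servings → $3.02.
broccoli only: max(1158/386, 32/3) = 10.67 servings → $10.13.
oats + chickpeas with both tight: 5.451 servings and 1.133 servings → $2.20.
oats + black beans: intersection lies outside the first quadrant.
oats + broccoli with both targets exact would need a negative amount; discard.
chickpeas + black beans with both tight: 1.143 servings and 2.412 servings → $2.62.
chickpeas + broccoli with both tight: 3.118 servings and 1.312 servings → $2.81.
black beans + broccoli with both targets exact would need a negative amount; discard.
Cheapest feasible corner: $2.20.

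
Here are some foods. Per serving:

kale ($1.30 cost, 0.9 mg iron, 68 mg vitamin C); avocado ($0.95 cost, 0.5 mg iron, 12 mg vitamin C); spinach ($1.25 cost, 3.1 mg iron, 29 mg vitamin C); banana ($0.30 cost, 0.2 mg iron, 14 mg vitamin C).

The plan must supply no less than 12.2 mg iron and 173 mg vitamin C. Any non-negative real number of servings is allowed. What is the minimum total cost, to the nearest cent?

$5.85

Two binding constraints pin down two serving amounts, so the optimal mix uses at most two foods. The candidates are each food alone (scaled to the tighter of iron/vitamin C) and each pair with both constraints tight.
kale only: max(12.2/0.9, 173/68) = 13.56 servings → $17.62.
avocado only: max(12.2/0.5, 173/12) = 24.4 servings → $23.18.
spinach only: max(12.2/3.1, 173/29) = 5.966 servings → $7.46.
banana only: max(12.2/0.2, 173/14) = 61 servings → $18.30.
kale + avocado: the both-tight solution has a negative serving — not a feasible corner.
kale + spinach with both tight: 0.9881 servings and 3.649 servings → $5.85.
kale + banana: the both-tight solution has a negative serving — not a feasible corner.
avocado + spinach with both tight: 8.04 servings and 2.639 servings → $10.94.
avocado + banana with both targets exact would need a negative amount; discard.
spinach + banana with both tight: 3.622 servings and 4.854 servings → $5.98.
The minimum over all feasible corners is $5.85.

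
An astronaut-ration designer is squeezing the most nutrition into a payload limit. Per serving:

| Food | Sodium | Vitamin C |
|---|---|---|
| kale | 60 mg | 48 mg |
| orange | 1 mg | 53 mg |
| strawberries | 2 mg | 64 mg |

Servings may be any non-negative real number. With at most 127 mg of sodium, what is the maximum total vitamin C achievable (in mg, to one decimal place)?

Vitamin C per mg sodium: orange 53, strawberries 32, kale 0.8.
With no serving limits, spend the whole sodium allowance on orange: 127 mg / 1 mg × 53 mg = 6731.0 mg.

6731.0 mg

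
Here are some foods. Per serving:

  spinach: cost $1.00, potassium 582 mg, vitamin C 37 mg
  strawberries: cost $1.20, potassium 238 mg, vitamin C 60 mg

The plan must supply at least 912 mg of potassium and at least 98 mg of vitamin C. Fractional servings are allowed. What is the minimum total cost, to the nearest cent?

$2.27

Check every corner: each single food scaled to meet both minima, and each pair solved so both constraints bind.
spinach only: max(912/582, 98/37) = 2.649 servings → $2.65.
strawberries only: max(912/238, 98/60) = 3.832 servings → $4.60.
spinach + strawberries with both tight: 1.202 servings and 0.8919 servings → $2.27.
Cheapest feasible corner: $2.27.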